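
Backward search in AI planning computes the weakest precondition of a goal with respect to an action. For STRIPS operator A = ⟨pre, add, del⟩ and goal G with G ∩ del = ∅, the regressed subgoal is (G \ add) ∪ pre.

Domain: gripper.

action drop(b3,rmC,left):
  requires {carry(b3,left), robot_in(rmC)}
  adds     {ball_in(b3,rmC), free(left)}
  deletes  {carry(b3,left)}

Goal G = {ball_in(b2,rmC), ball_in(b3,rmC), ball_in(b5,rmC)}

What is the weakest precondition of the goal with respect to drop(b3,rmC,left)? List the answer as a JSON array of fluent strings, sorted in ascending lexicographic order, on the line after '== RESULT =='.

Compute (G \ add) ∪ pre:
  G ∩ del = {}  (empty — regression defined)
  G \ add = {ball_in(b2,rmC), ball_in(b3,rmC), ball_in(b5,rmC)} \ {ball_in(b3,rmC), free(left)} = {ball_in(b2,rmC), ball_in(b5,rmC)}
  ∪ pre   = {ball_in(b2,rmC), ball_in(b5,rmC)} ∪ {carry(b3,left), robot_in(rmC)}
          = {ball_in(b2,rmC), ball_in(b5,rmC), carry(b3,left), robot_in(rmC)}

== RESULT ==
["ball_in(b2,rmC)", "ball_in(b5,rmC)", "carry(b3,left)", "robot_in(rmC)"]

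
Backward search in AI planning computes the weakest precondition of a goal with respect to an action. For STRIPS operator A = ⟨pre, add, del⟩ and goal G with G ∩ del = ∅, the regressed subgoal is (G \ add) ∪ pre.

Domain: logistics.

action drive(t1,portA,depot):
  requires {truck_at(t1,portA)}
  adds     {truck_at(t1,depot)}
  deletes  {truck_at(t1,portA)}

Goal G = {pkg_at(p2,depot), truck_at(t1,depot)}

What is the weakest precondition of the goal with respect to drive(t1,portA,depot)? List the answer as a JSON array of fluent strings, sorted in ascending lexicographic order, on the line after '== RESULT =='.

Compute (G \ add) ∪ pre:
  G ∩ del = {}  (empty — regression defined)
  G \ add = {pkg_at(p2,depot), truck_at(t1,depot)} \ {truck_at(t1,depot)} = {pkg_at(p2,depot)}
  ∪ pre   = {pkg_at(p2,depot)} ∪ {truck_at(t1,portA)}
          = {pkg_at(p2,depot), truck_at(t1,portA)}

== RESULT ==
["pkg_at(p2,depot)", "truck_at(t1,portA)"]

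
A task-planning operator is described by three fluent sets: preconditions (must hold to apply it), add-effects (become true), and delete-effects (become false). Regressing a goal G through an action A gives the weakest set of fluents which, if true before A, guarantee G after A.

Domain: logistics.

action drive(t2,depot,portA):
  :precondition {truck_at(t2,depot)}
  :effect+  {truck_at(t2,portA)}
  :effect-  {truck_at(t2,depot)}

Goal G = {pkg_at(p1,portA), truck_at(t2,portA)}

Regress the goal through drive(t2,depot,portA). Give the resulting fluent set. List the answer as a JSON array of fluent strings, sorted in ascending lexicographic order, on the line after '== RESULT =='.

Compute (G \ add) ∪ pre:
  G ∩ del = {}  (empty — regression defined)
  G \ add = {pkg_at(p1,portA), truck_at(t2,portA)} \ {truck_at(t2,portA)} = {pkg_at(p1,portA)}
  ∪ pre   = {pkg_at(p1,portA)} ∪ {truck_at(t2,depot)}
          = {pkg_at(p1,portA), truck_at(t2,depot)}

== RESULT ==
["pkg_at(p1,portA)", "truck_at(t2,depot)"]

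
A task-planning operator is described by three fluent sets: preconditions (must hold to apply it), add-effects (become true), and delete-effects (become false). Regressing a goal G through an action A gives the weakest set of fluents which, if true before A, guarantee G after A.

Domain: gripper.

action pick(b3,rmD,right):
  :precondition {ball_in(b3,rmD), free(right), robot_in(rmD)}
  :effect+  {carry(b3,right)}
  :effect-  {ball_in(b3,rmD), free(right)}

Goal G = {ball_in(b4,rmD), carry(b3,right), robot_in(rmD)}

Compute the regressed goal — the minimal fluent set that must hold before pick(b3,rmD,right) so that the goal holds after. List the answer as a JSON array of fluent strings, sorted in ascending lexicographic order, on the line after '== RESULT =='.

Compute (G \ add) ∪ pre:
  G ∩ del = {}  (empty — regression defined)
  G \ add = {ball_in(b4,rmD), carry(b3,right), robot_in(rmD)} \ {carry(b3,right)} = {ball_in(b4,rmD), robot_in(rmD)}
  ∪ pre   = {ball_in(b4,rmD), robot_in(rmD)} ∪ {ball_in(b3,rmD), free(right), robot_in(rmD)}
          = {ball_in(b3,rmD), ball_in(b4,rmD), free(right), robot_in(rmD)}

== RESULT ==
["ball_in(b3,rmD)", "ball_in(b4,rmD)", "free(right)", "robot_in(rmD)"]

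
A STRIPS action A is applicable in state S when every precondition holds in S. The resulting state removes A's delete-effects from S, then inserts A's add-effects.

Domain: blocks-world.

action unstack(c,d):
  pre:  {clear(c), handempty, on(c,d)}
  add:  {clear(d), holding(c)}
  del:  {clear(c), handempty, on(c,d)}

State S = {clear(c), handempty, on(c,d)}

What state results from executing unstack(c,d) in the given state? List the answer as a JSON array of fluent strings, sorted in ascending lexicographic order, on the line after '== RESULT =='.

Progress:
  pre ⊆ S: {clear(c), handempty, on(c,d)} ⊆ S  — applicable
  S \ del = {}
  ∪ add   = {clear(d), holding(c)}

== RESULT ==
["clear(d)", "holding(c)"]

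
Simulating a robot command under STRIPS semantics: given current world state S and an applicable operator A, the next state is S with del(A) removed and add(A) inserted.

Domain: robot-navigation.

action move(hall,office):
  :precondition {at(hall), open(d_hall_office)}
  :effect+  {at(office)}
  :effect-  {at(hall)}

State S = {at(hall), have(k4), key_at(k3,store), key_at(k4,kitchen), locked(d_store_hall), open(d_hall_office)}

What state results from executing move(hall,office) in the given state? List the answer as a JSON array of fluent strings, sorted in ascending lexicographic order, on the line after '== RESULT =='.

Compute (S \ del) ∪ add:
  pre ⊆ S: {at(hall), open(d_hall_office)} ⊆ S  — applicable
  S \ del = {have(k4), key_at(k3,store), key_at(k4,kitchen), locked(d_store_hall), open(d_hall_office)}
  ∪ add   = {at(office), have(k4), key_at(k3,store), key_at(k4,kitchen), locked(d_store_hall), open(d_hall_office)}

== RESULT ==
["at(office)", "have(k4)", "key_at(k3,store)", "key_at(k4,kitchen)", "locked(d_store_hall)", "open(d_hall_office)"]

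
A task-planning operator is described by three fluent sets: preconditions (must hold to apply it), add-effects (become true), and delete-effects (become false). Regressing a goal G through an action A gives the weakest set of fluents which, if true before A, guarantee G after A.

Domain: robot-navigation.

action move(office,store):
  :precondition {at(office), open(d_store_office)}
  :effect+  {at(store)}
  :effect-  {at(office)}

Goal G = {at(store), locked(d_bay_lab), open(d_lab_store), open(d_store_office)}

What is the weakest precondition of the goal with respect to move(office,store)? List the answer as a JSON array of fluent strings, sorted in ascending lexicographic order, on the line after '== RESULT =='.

Regress:
  G ∩ del = {}  (empty — regression defined)
  G \ add = {at(store), locked(d_bay_lab), open(d_lab_store), open(d_store_office)} \ {at(store)} = {locked(d_bay_lab), open(d_lab_store), open(d_store_office)}
  ∪ pre   = {locked(d_bay_lab), open(d_lab_store), open(d_store_office)} ∪ {at(office), open(d_store_office)}
          = {at(office), locked(d_bay_lab), open(d_lab_store), open(d_store_office)}

== RESULT ==
["at(office)", "locked(d_bay_lab)", "open(d_lab_store)", "open(d_store_office)"]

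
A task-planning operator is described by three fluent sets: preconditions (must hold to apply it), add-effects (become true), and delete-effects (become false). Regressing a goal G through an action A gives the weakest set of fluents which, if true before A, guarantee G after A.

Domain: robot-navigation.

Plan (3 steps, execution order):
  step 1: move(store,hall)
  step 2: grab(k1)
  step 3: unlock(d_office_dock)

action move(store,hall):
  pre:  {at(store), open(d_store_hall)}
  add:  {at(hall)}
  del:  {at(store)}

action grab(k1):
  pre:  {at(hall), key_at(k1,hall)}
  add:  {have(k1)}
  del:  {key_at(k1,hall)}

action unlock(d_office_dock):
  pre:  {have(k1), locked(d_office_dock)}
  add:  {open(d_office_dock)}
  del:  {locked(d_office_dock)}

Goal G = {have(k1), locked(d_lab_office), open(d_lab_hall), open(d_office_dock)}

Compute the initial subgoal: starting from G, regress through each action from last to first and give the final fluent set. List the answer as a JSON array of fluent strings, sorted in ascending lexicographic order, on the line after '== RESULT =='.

Regress step by step:
  through step 3 (unlock(d_office_dock)): drop {open(d_office_dock)}, keep {have(k1), locked(d_lab_office), open(d_lab_hall)}, require {have(k1), locked(d_office_dock)}
    → {have(k1), locked(d_lab_office), locked(d_office_dock), open(d_lab_hall)}
  through step 2 (grab(k1)): drop {have(k1)}, keep {locked(d_lab_office), locked(d_office_dock), open(d_lab_hall)}, require {at(hall), key_at(k1,hall)}
    → {at(hall), key_at(k1,hall), locked(d_lab_office), locked(d_office_dock), open(d_lab_hall)}
  through step 1 (move(store,hall)): drop {at(hall)}, keep {key_at(k1,hall), locked(d_lab_office), locked(d_office_dock), open(d_lab_hall)}, require {at(store), open(d_store_hall)}
    → {at(store), key_at(k1,hall), locked(d_lab_office), locked(d_office_dock), open(d_lab_hall), open(d_store_hall)}

== RESULT ==
["at(store)", "key_at(k1,hall)", "locked(d_lab_office)", "locked(d_office_dock)", "open(d_lab_hall)", "open(d_store_hall)"]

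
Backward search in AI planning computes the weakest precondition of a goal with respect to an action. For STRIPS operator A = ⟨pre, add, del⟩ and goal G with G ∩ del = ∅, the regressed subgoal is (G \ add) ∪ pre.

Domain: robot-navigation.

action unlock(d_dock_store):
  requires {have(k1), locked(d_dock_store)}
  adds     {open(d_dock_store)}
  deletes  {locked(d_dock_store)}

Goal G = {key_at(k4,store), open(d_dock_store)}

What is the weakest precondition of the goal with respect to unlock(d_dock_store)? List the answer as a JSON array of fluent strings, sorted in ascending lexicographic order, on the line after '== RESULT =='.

Regress:
  G ∩ del = {}  (empty — regression defined)
  G \ add = {key_at(k4,store), open(d_dock_store)} \ {open(d_dock_store)} = {key_at(k4,store)}
  ∪ pre   = {key_at(k4,store)} ∪ {have(k1), locked(d_dock_store)}
          = {have(k1), key_at(k4,store), locked(d_dock_store)}

== RESULT ==
["have(k1)", "key_at(k4,store)", "locked(d_dock_store)"]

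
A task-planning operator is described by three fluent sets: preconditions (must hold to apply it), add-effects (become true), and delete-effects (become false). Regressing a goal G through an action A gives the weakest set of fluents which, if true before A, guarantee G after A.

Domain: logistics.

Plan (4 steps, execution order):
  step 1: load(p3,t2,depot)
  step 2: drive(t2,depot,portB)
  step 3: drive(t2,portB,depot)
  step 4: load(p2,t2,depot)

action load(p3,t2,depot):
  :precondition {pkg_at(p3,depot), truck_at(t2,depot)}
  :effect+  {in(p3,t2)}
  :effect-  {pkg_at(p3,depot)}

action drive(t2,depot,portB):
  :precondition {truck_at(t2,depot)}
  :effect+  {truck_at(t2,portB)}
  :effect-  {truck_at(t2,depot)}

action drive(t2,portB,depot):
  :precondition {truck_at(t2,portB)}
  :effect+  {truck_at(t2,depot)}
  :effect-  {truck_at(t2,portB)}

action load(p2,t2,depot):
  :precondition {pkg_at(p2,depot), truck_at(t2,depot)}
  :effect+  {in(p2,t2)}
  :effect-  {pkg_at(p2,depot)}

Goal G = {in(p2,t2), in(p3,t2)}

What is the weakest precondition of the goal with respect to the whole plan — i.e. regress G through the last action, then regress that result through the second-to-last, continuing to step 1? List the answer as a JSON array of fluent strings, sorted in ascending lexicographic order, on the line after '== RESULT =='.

Work backward from the goal:
  through step 4 (load(p2,t2,depot)): drop {in(p2,t2)}, keep {in(p3,t2)}, require {pkg_at(p2,depot), truck_at(t2,depot)}
    → {in(p3,t2), pkg_at(p2,depot), truck_at(t2,depot)}
  through step 3 (drive(t2,portB,depot)): drop {truck_at(t2,depot)}, keep {in(p3,t2), pkg_at(p2,depot)}, require {truck_at(t2,portB)}
    → {in(p3,t2), pkg_at(p2,depot), truck_at(t2,portB)}
  through step 2 (drive(t2,depot,portB)): drop {truck_at(t2,portB)}, keep {in(p3,t2), pkg_at(p2,depot)}, require {truck_at(t2,depot)}
    → {in(p3,t2), pkg_at(p2,depot), truck_at(t2,depot)}
  through step 1 (load(p3,t2,depot)): drop {in(p3,t2)}, keep {pkg_at(p2,depot), truck_at(t2,depot)}, require {pkg_at(p3,depot), truck_at(t2,depot)}
    → {pkg_at(p2,depot), pkg_at(p3,depot), truck_at(t2,depot)}

== RESULT ==
["pkg_at(p2,depot)", "pkg_at(p3,depot)", "truck_at(t2,depot)"]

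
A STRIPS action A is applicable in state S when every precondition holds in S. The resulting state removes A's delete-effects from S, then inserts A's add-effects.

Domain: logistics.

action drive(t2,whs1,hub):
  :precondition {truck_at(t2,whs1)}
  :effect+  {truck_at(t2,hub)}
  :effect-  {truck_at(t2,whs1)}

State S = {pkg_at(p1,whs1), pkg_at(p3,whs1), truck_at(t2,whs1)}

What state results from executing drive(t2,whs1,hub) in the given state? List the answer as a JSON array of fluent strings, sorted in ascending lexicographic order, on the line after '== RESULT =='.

Compute (S \ del) ∪ add:
  pre ⊆ S: {truck_at(t2,whs1)} ⊆ S  — applicable
  S \ del = {pkg_at(p1,whs1), pkg_at(p3,whs1)}
  ∪ add   = {pkg_at(p1,whs1), pkg_at(p3,whs1), truck_at(t2,hub)}

== RESULT ==
["pkg_at(p1,whs1)", "pkg_at(p3,whs1)", "truck_at(t2,hub)"]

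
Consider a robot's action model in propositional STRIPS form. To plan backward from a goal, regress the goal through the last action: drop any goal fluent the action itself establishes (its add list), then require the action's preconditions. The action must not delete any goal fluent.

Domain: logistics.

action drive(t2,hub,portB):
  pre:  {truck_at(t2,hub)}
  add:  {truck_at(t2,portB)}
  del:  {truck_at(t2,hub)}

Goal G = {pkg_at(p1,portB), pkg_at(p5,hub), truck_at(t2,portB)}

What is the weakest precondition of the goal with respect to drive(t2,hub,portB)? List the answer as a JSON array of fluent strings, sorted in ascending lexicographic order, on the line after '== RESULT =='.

Compute (G \ add) ∪ pre:
  G ∩ del = {}  (empty — regression defined)
  G \ add = {pkg_at(p1,portB), pkg_at(p5,hub), truck_at(t2,portB)} \ {truck_at(t2,portB)} = {pkg_at(p1,portB), pkg_at(p5,hub)}
  ∪ pre   = {pkg_at(p1,portB), pkg_at(p5,hub)} ∪ {truck_at(t2,hub)}
          = {pkg_at(p1,portB), pkg_at(p5,hub), truck_at(t2,hub)}

== RESULT ==
["pkg_at(p1,portB)", "pkg_at(p5,hub)", "truck_at(t2,hub)"]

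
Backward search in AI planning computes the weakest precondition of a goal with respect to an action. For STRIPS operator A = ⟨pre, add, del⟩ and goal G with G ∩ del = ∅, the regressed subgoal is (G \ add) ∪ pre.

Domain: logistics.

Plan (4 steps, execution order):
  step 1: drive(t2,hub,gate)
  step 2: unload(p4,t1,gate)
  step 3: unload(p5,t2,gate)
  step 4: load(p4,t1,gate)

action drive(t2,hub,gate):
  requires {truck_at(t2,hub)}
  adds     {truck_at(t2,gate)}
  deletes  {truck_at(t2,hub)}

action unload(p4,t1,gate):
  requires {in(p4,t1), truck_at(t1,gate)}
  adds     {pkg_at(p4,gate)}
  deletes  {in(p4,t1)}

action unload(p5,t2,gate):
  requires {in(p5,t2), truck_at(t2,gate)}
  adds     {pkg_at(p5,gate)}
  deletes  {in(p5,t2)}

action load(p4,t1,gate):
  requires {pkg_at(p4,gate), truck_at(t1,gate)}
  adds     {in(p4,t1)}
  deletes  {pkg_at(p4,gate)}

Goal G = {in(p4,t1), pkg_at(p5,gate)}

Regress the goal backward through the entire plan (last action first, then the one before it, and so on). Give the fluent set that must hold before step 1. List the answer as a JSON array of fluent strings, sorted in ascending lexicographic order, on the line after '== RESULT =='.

Regress step by step:
  through step 4 (load(p4,t1,gate)): drop {in(p4,t1)}, keep {pkg_at(p5,gate)}, require {pkg_at(p4,gate), truck_at(t1,gate)}
    → {pkg_at(p4,gate), pkg_at(p5,gate), truck_at(t1,gate)}
  through step 3 (unload(p5,t2,gate)): drop {pkg_at(p5,gate)}, keep {pkg_at(p4,gate), truck_at(t1,gate)}, require {in(p5,t2), truck_at(t2,gate)}
    → {in(p5,t2), pkg_at(p4,gate), truck_at(t1,gate), truck_at(t2,gate)}
  through step 2 (unload(p4,t1,gate)): drop {pkg_at(p4,gate)}, keep {in(p5,t2), truck_at(t1,gate), truck_at(t2,gate)}, require {in(p4,t1), truck_at(t1,gate)}
    → {in(p4,t1), in(p5,t2), truck_at(t1,gate), truck_at(t2,gate)}
  through step 1 (drive(t2,hub,gate)): drop {truck_at(t2,gate)}, keep {in(p4,t1), in(p5,t2), truck_at(t1,gate)}, require {truck_at(t2,hub)}
    → {in(p4,t1), in(p5,t2), truck_at(t1,gate), truck_at(t2,hub)}

== RESULT ==
["in(p4,t1)", "in(p5,t2)", "truck_at(t1,gate)", "truck_at(t2,hub)"]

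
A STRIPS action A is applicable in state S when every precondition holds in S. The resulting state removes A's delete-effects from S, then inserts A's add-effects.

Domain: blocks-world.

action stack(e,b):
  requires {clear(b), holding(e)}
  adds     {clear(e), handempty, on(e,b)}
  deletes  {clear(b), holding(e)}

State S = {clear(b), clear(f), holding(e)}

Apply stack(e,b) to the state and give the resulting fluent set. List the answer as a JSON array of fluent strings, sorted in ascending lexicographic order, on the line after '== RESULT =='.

Compute (S \ del) ∪ add:
  pre ⊆ S: {clear(b), holding(e)} ⊆ S  — applicable
  S \ del = {clear(f)}
  ∪ add   = {clear(e), clear(f), handempty, on(e,b)}

== RESULT ==
["clear(e)", "clear(f)", "handempty", "on(e,b)"]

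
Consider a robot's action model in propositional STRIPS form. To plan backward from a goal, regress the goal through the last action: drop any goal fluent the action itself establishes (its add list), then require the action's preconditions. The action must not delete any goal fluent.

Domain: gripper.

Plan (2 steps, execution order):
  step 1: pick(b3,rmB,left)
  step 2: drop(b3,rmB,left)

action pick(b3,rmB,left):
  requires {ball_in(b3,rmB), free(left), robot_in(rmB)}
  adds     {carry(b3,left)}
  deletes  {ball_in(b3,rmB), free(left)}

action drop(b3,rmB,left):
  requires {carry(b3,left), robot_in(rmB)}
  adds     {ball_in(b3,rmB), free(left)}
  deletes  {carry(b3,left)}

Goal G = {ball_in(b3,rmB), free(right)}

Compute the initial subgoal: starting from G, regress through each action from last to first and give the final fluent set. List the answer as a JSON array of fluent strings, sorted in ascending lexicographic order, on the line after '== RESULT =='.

Work backward from the goal:
  through step 2 (drop(b3,rmB,left)): drop {ball_in(b3,rmB)}, keep {free(right)}, require {carry(b3,left), robot_in(rmB)}
    → {carry(b3,left), free(right), robot_in(rmB)}
  through step 1 (pick(b3,rmB,left)): drop {carry(b3,left)}, keep {free(right), robot_in(rmB)}, require {ball_in(b3,rmB), free(left), robot_in(rmB)}
    → {ball_in(b3,rmB), free(left), free(right), robot_in(rmB)}

== RESULT ==
["ball_in(b3,rmB)", "free(left)", "free(right)", "robot_in(rmB)"]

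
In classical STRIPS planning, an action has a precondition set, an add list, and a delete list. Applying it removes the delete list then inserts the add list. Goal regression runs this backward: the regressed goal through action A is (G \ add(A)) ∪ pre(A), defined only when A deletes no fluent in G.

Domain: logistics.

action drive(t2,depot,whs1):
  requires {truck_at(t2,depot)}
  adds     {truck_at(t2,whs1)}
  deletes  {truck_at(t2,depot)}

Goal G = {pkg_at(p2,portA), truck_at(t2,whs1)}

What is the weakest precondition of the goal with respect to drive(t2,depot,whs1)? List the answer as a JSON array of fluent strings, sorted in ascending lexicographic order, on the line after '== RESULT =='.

Compute (G \ add) ∪ pre:
  G ∩ del = {}  (empty — regression defined)
  G \ add = {pkg_at(p2,portA), truck_at(t2,whs1)} \ {truck_at(t2,whs1)} = {pkg_at(p2,portA)}
  ∪ pre   = {pkg_at(p2,portA)} ∪ {truck_at(t2,depot)}
          = {pkg_at(p2,portA), truck_at(t2,depot)}

== RESULT ==
["pkg_at(p2,portA)", "truck_at(t2,depot)"]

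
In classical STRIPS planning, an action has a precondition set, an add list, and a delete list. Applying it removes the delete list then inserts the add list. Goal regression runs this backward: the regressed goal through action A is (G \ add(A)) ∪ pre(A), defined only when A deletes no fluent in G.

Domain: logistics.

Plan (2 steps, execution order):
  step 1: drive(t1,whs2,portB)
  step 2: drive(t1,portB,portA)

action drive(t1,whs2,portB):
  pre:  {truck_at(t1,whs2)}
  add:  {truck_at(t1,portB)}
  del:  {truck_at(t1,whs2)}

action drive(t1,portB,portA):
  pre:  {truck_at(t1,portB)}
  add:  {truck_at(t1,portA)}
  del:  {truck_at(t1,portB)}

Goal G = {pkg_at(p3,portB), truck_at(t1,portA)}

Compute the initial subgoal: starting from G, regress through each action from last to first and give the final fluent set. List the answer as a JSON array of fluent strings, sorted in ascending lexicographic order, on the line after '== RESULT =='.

Work backward from the goal:
  through step 2 (drive(t1,portB,portA)): drop {truck_at(t1,portA)}, keep {pkg_at(p3,portB)}, require {truck_at(t1,portB)}
    → {pkg_at(p3,portB), truck_at(t1,portB)}
  through step 1 (drive(t1,whs2,portB)): drop {truck_at(t1,portB)}, keep {pkg_at(p3,portB)}, require {truck_at(t1,whs2)}
    → {pkg_at(p3,portB), truck_at(t1,whs2)}

== RESULT ==
["pkg_at(p3,portB)", "truck_at(t1,whs2)"]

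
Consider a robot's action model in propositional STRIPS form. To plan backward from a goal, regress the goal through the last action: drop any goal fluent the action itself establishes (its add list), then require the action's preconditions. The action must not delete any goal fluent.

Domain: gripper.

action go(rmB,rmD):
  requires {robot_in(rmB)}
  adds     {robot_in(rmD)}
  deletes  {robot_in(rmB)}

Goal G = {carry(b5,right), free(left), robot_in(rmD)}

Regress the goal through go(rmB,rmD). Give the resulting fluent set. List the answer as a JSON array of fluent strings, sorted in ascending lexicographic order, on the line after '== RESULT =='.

Compute (G \ add) ∪ pre:
  G ∩ del = {}  (empty — regression defined)
  G \ add = {carry(b5,right), free(left), robot_in(rmD)} \ {robot_in(rmD)} = {carry(b5,right), free(left)}
  ∪ pre   = {carry(b5,right), free(left)} ∪ {robot_in(rmB)}
          = {carry(b5,right), free(left), robot_in(rmB)}

== RESULT ==
["carry(b5,right)", "free(left)", "robot_in(rmB)"]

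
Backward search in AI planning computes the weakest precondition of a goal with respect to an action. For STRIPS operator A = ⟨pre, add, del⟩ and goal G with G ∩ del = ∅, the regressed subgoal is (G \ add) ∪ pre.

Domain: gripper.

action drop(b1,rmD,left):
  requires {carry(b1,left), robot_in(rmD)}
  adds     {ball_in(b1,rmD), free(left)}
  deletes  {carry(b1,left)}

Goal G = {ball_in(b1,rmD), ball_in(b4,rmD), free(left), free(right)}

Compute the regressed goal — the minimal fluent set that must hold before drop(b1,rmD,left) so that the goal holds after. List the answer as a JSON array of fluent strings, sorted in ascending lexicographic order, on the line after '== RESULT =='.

Compute (G \ add) ∪ pre:
  G ∩ del = {}  (empty — regression defined)
  G \ add = {ball_in(b1,rmD), ball_in(b4,rmD), free(left), free(right)} \ {ball_in(b1,rmD), free(left)} = {ball_in(b4,rmD), free(right)}
  ∪ pre   = {ball_in(b4,rmD), free(right)} ∪ {carry(b1,left), robot_in(rmD)}
          = {ball_in(b4,rmD), carry(b1,left), free(right), robot_in(rmD)}

== RESULT ==
["ball_in(b4,rmD)", "carry(b1,left)", "free(right)", "robot_in(rmD)"]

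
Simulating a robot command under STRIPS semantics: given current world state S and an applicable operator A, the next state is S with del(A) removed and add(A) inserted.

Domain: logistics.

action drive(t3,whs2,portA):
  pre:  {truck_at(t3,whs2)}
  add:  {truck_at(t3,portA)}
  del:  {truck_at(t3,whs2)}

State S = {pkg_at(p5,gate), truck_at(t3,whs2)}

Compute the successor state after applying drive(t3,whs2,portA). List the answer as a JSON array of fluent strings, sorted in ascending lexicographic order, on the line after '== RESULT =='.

Progress:
  pre ⊆ S: {truck_at(t3,whs2)} ⊆ S  — applicable
  S \ del = {pkg_at(p5,gate)}
  ∪ add   = {pkg_at(p5,gate), truck_at(t3,portA)}

== RESULT ==
["pkg_at(p5,gate)", "truck_at(t3,portA)"]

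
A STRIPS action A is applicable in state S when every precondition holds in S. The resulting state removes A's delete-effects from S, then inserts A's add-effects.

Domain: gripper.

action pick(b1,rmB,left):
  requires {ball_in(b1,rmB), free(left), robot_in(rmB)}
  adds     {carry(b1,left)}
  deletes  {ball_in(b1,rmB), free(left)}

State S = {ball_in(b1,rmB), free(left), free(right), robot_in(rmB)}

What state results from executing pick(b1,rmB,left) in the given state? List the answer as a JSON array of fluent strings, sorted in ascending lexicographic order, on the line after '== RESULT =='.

Progress:
  pre ⊆ S: {ball_in(b1,rmB), free(left), robot_in(rmB)} ⊆ S  — applicable
  S \ del = {free(right), robot_in(rmB)}
  ∪ add   = {carry(b1,left), free(right), robot_in(rmB)}

== RESULT ==
["carry(b1,left)", "free(right)", "robot_in(rmB)"]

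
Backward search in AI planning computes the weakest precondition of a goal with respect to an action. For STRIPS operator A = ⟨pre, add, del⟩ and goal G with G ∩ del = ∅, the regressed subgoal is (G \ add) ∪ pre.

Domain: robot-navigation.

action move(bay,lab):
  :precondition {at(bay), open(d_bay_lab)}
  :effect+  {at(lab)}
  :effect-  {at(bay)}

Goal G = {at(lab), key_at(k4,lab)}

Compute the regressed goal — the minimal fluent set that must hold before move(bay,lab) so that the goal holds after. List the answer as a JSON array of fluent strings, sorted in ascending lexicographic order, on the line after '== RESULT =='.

Compute (G \ add) ∪ pre:
  G ∩ del = {}  (empty — regression defined)
  G \ add = {at(lab), key_at(k4,lab)} \ {at(lab)} = {key_at(k4,lab)}
  ∪ pre   = {key_at(k4,lab)} ∪ {at(bay), open(d_bay_lab)}
          = {at(bay), key_at(k4,lab), open(d_bay_lab)}

== RESULT ==
["at(bay)", "key_at(k4,lab)", "open(d_bay_lab)"]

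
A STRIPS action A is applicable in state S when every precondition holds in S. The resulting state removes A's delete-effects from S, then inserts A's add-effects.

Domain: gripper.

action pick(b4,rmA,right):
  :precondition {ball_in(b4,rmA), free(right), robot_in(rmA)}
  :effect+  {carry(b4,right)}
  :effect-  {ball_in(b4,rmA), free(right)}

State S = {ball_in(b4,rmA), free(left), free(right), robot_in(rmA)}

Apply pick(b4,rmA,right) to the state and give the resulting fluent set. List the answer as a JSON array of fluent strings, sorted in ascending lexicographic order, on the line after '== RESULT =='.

Compute (S \ del) ∪ add:
  pre ⊆ S: {ball_in(b4,rmA), free(right), robot_in(rmA)} ⊆ S  — applicable
  S \ del = {free(left), robot_in(rmA)}
  ∪ add   = {carry(b4,right), free(left), robot_in(rmA)}

== RESULT ==
["carry(b4,right)", "free(left)", "robot_in(rmA)"]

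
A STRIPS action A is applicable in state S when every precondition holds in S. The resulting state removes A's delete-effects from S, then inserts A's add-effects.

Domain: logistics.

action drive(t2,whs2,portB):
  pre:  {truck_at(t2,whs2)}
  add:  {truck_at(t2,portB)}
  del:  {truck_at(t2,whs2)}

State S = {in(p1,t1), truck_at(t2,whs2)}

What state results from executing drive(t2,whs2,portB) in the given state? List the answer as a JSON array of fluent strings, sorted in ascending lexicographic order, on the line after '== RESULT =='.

Compute (S \ del) ∪ add:
  pre ⊆ S: {truck_at(t2,whs2)} ⊆ S  — applicable
  S \ del = {in(p1,t1)}
  ∪ add   = {in(p1,t1), truck_at(t2,portB)}

== RESULT ==
["in(p1,t1)", "truck_at(t2,portB)"]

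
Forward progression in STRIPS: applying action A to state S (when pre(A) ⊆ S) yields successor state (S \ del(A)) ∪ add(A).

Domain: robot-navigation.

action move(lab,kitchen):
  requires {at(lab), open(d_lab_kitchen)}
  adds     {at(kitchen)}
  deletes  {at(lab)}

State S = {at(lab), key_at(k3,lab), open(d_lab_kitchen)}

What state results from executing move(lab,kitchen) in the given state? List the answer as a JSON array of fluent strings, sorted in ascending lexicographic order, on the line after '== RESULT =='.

Compute (S \ del) ∪ add:
  pre ⊆ S: {at(lab), open(d_lab_kitchen)} ⊆ S  — applicable
  S \ del = {key_at(k3,lab), open(d_lab_kitchen)}
  ∪ add   = {at(kitchen), key_at(k3,lab), open(d_lab_kitchen)}

== RESULT ==
["at(kitchen)", "key_at(k3,lab)", "open(d_lab_kitchen)"]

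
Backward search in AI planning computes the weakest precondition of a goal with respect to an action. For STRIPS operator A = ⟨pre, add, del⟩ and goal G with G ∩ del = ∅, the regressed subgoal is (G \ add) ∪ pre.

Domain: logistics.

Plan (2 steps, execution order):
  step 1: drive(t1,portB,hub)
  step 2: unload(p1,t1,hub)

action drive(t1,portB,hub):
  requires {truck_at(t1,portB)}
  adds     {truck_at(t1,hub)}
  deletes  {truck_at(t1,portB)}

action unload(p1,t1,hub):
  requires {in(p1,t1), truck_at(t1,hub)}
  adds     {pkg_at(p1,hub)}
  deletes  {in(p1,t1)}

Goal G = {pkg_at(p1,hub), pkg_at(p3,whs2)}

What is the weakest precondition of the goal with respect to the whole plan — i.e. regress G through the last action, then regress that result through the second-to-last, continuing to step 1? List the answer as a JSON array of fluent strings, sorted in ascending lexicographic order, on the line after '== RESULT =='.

Work backward from the goal:
  through step 2 (unload(p1,t1,hub)): drop {pkg_at(p1,hub)}, keep {pkg_at(p3,whs2)}, require {in(p1,t1), truck_at(t1,hub)}
    → {in(p1,t1), pkg_at(p3,whs2), truck_at(t1,hub)}
  through step 1 (drive(t1,portB,hub)): drop {truck_at(t1,hub)}, keep {in(p1,t1), pkg_at(p3,whs2)}, require {truck_at(t1,portB)}
    → {in(p1,t1), pkg_at(p3,whs2), truck_at(t1,portB)}

== RESULT ==
["in(p1,t1)", "pkg_at(p3,whs2)", "truck_at(t1,portB)"]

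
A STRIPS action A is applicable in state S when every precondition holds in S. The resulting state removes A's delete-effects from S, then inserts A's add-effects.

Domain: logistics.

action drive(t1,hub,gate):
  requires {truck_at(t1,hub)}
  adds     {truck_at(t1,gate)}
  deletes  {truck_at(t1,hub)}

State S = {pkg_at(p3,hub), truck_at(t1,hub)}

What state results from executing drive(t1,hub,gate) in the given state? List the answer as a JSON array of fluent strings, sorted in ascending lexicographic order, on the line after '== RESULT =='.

Compute (S \ del) ∪ add:
  pre ⊆ S: {truck_at(t1,hub)} ⊆ S  — applicable
  S \ del = {pkg_at(p3,hub)}
  ∪ add   = {pkg_at(p3,hub), truck_at(t1,gate)}

== RESULT ==
["pkg_at(p3,hub)", "truck_at(t1,gate)"]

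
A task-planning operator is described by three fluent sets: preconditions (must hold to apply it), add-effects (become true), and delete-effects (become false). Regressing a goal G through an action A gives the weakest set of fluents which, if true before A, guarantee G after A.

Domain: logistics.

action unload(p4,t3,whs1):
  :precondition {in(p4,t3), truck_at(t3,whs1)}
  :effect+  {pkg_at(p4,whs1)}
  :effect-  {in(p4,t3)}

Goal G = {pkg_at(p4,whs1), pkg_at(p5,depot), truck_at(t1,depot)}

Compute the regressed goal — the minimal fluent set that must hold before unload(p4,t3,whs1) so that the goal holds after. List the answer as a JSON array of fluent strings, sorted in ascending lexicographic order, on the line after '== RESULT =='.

Compute (G \ add) ∪ pre:
  G ∩ del = {}  (empty — regression defined)
  G \ add = {pkg_at(p4,whs1), pkg_at(p5,depot), truck_at(t1,depot)} \ {pkg_at(p4,whs1)} = {pkg_at(p5,depot), truck_at(t1,depot)}
  ∪ pre   = {pkg_at(p5,depot), truck_at(t1,depot)} ∪ {in(p4,t3), truck_at(t3,whs1)}
          = {in(p4,t3), pkg_at(p5,depot), truck_at(t1,depot), truck_at(t3,whs1)}

== RESULT ==
["in(p4,t3)", "pkg_at(p5,depot)", "truck_at(t1,depot)", "truck_at(t3,whs1)"]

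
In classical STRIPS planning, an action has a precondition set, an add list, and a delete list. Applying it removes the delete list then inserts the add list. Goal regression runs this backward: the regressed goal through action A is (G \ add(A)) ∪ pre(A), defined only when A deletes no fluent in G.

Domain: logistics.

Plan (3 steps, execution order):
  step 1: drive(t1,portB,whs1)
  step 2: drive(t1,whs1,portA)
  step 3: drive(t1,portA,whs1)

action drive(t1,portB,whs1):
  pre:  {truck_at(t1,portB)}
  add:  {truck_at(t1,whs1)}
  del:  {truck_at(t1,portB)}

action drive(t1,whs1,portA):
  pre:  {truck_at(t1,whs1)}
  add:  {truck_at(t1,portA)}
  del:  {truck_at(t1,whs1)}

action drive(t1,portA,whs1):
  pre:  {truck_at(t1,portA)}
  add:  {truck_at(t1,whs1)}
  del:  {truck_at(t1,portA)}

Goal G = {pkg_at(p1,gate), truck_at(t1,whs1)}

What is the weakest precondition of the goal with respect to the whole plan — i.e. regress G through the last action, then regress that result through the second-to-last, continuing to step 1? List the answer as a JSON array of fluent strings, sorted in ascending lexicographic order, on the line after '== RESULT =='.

Regress step by step:
  through step 3 (drive(t1,portA,whs1)): drop {truck_at(t1,whs1)}, keep {pkg_at(p1,gate)}, require {truck_at(t1,portA)}
    → {pkg_at(p1,gate), truck_at(t1,portA)}
  through step 2 (drive(t1,whs1,portA)): drop {truck_at(t1,portA)}, keep {pkg_at(p1,gate)}, require {truck_at(t1,whs1)}
    → {pkg_at(p1,gate), truck_at(t1,whs1)}
  through step 1 (drive(t1,portB,whs1)): drop {truck_at(t1,whs1)}, keep {pkg_at(p1,gate)}, require {truck_at(t1,portB)}
    → {pkg_at(p1,gate), truck_at(t1,portB)}

== RESULT ==
["pkg_at(p1,gate)", "truck_at(t1,portB)"]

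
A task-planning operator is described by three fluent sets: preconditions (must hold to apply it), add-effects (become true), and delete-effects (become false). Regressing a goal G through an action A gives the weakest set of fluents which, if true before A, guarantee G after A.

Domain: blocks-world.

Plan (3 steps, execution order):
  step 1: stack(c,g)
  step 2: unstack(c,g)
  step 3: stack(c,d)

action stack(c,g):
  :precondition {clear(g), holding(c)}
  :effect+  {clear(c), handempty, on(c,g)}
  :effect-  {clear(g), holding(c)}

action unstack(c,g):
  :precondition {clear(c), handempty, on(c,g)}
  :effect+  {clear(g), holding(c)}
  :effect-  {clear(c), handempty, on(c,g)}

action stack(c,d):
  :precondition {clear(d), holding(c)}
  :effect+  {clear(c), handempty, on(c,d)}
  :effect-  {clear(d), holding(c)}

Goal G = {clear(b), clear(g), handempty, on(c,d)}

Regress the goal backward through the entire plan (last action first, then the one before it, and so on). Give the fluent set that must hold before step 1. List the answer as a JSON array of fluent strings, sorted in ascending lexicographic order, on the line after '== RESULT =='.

Regress step by step:
  through step 3 (stack(c,d)): drop {handempty, on(c,d)}, keep {clear(b), clear(g)}, require {clear(d), holding(c)}
    → {clear(b), clear(d), clear(g), holding(c)}
  through step 2 (unstack(c,g)): drop {clear(g), holding(c)}, keep {clear(b), clear(d)}, require {clear(c), handempty, on(c,g)}
    → {clear(b), clear(c), clear(d), handempty, on(c,g)}
  through step 1 (stack(c,g)): drop {clear(c), handempty, on(c,g)}, keep {clear(b), clear(d)}, require {clear(g), holding(c)}
    → {clear(b), clear(d), clear(g), holding(c)}

== RESULT ==
["clear(b)", "clear(d)", "clear(g)", "holding(c)"]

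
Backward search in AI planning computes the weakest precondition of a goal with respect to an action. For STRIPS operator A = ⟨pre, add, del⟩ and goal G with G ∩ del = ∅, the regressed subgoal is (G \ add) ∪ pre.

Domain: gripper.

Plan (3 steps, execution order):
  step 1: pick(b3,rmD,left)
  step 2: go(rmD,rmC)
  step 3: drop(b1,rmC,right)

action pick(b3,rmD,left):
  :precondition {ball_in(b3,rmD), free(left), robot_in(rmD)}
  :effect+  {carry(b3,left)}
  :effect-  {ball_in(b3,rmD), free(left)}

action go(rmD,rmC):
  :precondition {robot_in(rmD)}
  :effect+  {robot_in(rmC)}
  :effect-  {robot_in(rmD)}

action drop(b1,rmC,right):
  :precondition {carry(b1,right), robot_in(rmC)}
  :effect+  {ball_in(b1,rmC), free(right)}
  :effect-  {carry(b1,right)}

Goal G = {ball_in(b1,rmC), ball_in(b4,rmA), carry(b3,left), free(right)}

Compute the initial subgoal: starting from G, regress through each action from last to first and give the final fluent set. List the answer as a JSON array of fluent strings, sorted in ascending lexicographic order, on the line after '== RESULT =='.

Work backward from the goal:
  through step 3 (drop(b1,rmC,right)): drop {ball_in(b1,rmC), free(right)}, keep {ball_in(b4,rmA), carry(b3,left)}, require {carry(b1,right), robot_in(rmC)}
    → {ball_in(b4,rmA), carry(b1,right), carry(b3,left), robot_in(rmC)}
  through step 2 (go(rmD,rmC)): drop {robot_in(rmC)}, keep {ball_in(b4,rmA), carry(b1,right), carry(b3,left)}, require {robot_in(rmD)}
    → {ball_in(b4,rmA), carry(b1,right), carry(b3,left), robot_in(rmD)}
  through step 1 (pick(b3,rmD,left)): drop {carry(b3,left)}, keep {ball_in(b4,rmA), carry(b1,right), robot_in(rmD)}, require {ball_in(b3,rmD), free(left), robot_in(rmD)}
    → {ball_in(b3,rmD), ball_in(b4,rmA), carry(b1,right), free(left), robot_in(rmD)}

== RESULT ==
["ball_in(b3,rmD)", "ball_in(b4,rmA)", "carry(b1,right)", "free(left)", "robot_in(rmD)"]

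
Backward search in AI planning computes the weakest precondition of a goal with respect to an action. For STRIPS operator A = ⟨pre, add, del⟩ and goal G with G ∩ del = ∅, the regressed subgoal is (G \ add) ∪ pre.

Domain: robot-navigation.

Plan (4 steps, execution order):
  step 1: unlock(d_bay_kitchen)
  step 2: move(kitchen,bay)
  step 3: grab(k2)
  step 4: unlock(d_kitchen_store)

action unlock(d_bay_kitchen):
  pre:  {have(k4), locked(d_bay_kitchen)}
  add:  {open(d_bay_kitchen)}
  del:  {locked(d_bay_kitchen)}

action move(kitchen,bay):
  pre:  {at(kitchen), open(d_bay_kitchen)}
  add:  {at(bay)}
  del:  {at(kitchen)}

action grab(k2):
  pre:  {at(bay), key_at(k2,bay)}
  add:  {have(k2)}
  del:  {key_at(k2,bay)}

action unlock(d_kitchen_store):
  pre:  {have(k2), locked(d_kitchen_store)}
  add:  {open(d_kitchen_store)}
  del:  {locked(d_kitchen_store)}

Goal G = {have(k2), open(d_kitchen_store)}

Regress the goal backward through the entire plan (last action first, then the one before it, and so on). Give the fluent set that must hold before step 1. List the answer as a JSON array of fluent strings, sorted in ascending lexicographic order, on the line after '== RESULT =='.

Work backward from the goal:
  through step 4 (unlock(d_kitchen_store)): drop {open(d_kitchen_store)}, keep {have(k2)}, require {have(k2), locked(d_kitchen_store)}
    → {have(k2), locked(d_kitchen_store)}
  through step 3 (grab(k2)): drop {have(k2)}, keep {locked(d_kitchen_store)}, require {at(bay), key_at(k2,bay)}
    → {at(bay), key_at(k2,bay), locked(d_kitchen_store)}
  through step 2 (move(kitchen,bay)): drop {at(bay)}, keep {key_at(k2,bay), locked(d_kitchen_store)}, require {at(kitchen), open(d_bay_kitchen)}
    → {at(kitchen), key_at(k2,bay), locked(d_kitchen_store), open(d_bay_kitchen)}
  through step 1 (unlock(d_bay_kitchen)): drop {open(d_bay_kitchen)}, keep {at(kitchen), key_at(k2,bay), locked(d_kitchen_store)}, require {have(k4), locked(d_bay_kitchen)}
    → {at(kitchen), have(k4), key_at(k2,bay), locked(d_bay_kitchen), locked(d_kitchen_store)}

== RESULT ==
["at(kitchen)", "have(k4)", "key_at(k2,bay)", "locked(d_bay_kitchen)", "locked(d_kitchen_store)"]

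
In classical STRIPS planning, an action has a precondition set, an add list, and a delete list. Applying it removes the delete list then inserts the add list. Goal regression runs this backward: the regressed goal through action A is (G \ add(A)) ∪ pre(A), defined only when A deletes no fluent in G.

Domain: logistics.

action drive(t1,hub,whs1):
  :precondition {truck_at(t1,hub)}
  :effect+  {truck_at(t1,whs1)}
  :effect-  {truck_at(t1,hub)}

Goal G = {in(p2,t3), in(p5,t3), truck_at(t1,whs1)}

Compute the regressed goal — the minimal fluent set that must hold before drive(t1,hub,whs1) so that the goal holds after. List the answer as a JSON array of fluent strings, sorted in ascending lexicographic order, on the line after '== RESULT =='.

Regress:
  G ∩ del = {}  (empty — regression defined)
  G \ add = {in(p2,t3), in(p5,t3), truck_at(t1,whs1)} \ {truck_at(t1,whs1)} = {in(p2,t3), in(p5,t3)}
  ∪ pre   = {in(p2,t3), in(p5,t3)} ∪ {truck_at(t1,hub)}
          = {in(p2,t3), in(p5,t3), truck_at(t1,hub)}

== RESULT ==
["in(p2,t3)", "in(p5,t3)", "truck_at(t1,hub)"]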